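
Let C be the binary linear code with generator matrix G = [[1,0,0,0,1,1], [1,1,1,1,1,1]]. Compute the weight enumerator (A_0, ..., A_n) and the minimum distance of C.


Weight distribution: A_0 = 1, A_3 = 2, A_6 = 1. Minimum distance d = 3.

Enumerate all 2^2 = 4 messages m ∈ F_2^2.
For each, compute codeword c = mG in F_2^6, then tally its weight.
  m = 00 → c = 000000, weight = 0.
  m = 10 → c = 100011, weight = 3.
  m = 01 → c = 111111, weight = 6.
  m = 11 → c = 011100, weight = 3.
Tally weights:
  weight 0: 1 codewords.
  weight 3: 2 codewords.
  weight 6: 1 codewords.
Minimum distance d = smallest w > 0 with A_w > 0 = 3.
Sanity: Σ A_w = 4 = 2^2 = 4 ✓.


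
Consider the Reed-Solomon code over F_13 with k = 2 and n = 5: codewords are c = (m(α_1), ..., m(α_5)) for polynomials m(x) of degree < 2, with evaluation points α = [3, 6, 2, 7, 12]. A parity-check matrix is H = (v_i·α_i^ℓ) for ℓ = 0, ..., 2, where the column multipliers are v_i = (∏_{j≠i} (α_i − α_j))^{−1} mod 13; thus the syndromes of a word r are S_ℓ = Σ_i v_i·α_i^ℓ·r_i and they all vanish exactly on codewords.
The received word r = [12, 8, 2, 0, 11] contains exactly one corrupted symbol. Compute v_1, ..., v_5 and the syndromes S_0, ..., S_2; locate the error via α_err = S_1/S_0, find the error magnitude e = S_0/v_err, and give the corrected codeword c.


S = (10, 8, 9), error at position 2, error magnitude e = 5, c = [12, 3, 2, 0, 11].

Step 1: column multipliers v_i = (∏_{j≠i}(α_i − α_j))^{−1} mod 13.
  i = 1 (α = 3): (3−6)(3−2)(3−7)(3−12) = (−3)·1·(−4)·(−9) = −108 ≡ 9, so v_1 = 9^{−1} = 3 (mod 13).
  i = 2 (α = 6): (6−3)(6−2)(6−7)(6−12) = 3·4·(−1)·(−6) = 72 ≡ 7, so v_2 = 7^{−1} = 2 (mod 13).
  i = 3 (α = 2): (2−3)(2−6)(2−7)(2−12) = (−1)·(−4)·(−5)·(−10) = 200 ≡ 5, so v_3 = 5^{−1} = 8 (mod 13).
  i = 4 (α = 7): (7−3)(7−6)(7−2)(7−12) = 4·1·5·(−5) = −100 ≡ 4, so v_4 = 4^{−1} = 10 (mod 13).
  i = 5 (α = 12): (12−3)(12−6)(12−2)(12−7) = 9·6·10·5 = 2700 ≡ 9, so v_5 = 9^{−1} = 3 (mod 13).
  v = [3, 2, 8, 10, 3].
Step 2: syndromes of r = [12, 8, 2, 0, 11] (all sums mod 13).
  S_0 = Σ v_i r_i = 3·12 + 2·8 + 8·2 + 10·0 + 3·11 = 101 ≡ 10.
  S_1 = Σ v_i α_i r_i = 3·3·12 + 2·6·8 + 8·2·2 + 10·7·0 + 3·12·11 = 632 ≡ 8.
  α_i^2 mod 13 = [9, 10, 4, 10, 1].
  S_2 = Σ v_i α_i^2 r_i = 3·9·12 + 2·10·8 + 8·4·2 + 10·10·0 + 3·1·11 = 581 ≡ 9.
  S = (10, 8, 9) ≠ 0, so r is not a codeword (an error is present).
Step 3: locate the error. For a single error e at position i, S_ℓ = v_i·e·α_i^ℓ, so α_err = S_1/S_0.
  S_0^{−1} = 10^{−1} = 4 (mod 13), so α_err = 8·4 = 32 ≡ 6 = α_2. Error position i = 2.
  Consistency check: S_2/S_1 = 9·5 = 45 ≡ 6 = α_err ✓ (single-error assumption holds).
Step 4: error magnitude e = S_0/v_2 = S_0·∏_{j≠2}(α_2 − α_j) = 10·7 = 70 ≡ 5 (mod 13).
Step 5: correct position 2: c_2 = r_2 − e = 8 − 5 ≡ 3 (mod 13). Hence c = [12, 3, 2, 0, 11].
  Check: interpolating c through the α_i gives m(x) = 8 + 10·x (degree < 2) with m(α_i) = c_i for every i, so c is indeed a codeword.


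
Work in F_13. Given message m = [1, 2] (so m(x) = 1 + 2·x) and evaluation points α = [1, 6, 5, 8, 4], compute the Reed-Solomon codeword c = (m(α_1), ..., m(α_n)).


c = [3, 0, 11, 4, 9]

Message polynomial: m(x) = 1 + 2·x (mod 13).
For each evaluation point α_i, compute m(α_i) mod 13:
  α_1 = 1: Horner steps 2 → 3, so m(1) = 3.
  α_2 = 6: Horner steps 2 → 0, so m(6) = 0.
  α_3 = 5: Horner steps 2 → 11, so m(5) = 11.
  α_4 = 8: Horner steps 2 → 4, so m(8) = 4.
  α_5 = 4: Horner steps 2 → 9, so m(4) = 9.
Codeword c = [3, 0, 11, 4, 9] ∈ F_13^5.


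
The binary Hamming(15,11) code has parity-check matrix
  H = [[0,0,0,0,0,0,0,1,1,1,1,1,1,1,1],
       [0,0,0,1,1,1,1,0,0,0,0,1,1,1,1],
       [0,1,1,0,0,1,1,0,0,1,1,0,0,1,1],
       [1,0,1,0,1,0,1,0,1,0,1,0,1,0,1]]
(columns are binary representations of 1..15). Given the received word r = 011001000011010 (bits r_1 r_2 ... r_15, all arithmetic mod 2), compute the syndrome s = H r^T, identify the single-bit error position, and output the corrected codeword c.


s = (1, 1, 1, 0)^T, error position = 14, corrected codeword c = 011001000011000

Compute s = H r^T mod 2 one row at a time:
  s_1 = 0 + 0 + 0 + 1 + 1 + 0 + 1 + 0 = 3 ≡ 1 (mod 2).
  s_2 = 0 + 0 + 1 + 0 + 1 + 0 + 1 + 0 = 3 ≡ 1 (mod 2).
  s_3 = 1 + 1 + 1 + 0 + 0 + 1 + 1 + 0 = 5 ≡ 1 (mod 2).
  s_4 = 0 + 1 + 0 + 0 + 0 + 1 + 0 + 0 = 2 ≡ 0 (mod 2).
s = (1, 1, 1, 0)^T — this equals column 14 of H (binary 1110), so error is at position 14.
Correct: flip bit 14 of r = 011001000011010 to get c = 011001000011000.


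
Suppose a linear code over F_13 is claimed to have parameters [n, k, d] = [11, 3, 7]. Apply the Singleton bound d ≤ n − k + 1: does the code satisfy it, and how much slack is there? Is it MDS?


Singleton RHS = n − k + 1 = 9, slack = 2, bound satisfied, not MDS.

Singleton bound: d ≤ n − k + 1.
Here n = 11, k = 3, so n − k + 1 = 9.
Given d = 7, check d ≤ 9: YES.
Slack = (n − k + 1) − d = 2.
The code is NOT MDS (slack = 2 > 0).
Description: the claimed parameters are [11, 3, 7]_13; such a code would be non-MDS.


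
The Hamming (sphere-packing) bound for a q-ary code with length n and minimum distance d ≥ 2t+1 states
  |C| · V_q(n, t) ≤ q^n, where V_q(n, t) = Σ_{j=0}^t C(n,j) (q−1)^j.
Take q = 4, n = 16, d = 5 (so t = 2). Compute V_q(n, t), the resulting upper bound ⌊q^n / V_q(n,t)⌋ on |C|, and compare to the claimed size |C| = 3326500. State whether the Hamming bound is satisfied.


V_q(n, t) = 1129, q^n = 4294967296, Hamming bound = 3804222, |C| = 3326500 ≤ bound (satisfied).

Step 1: Compute V_q(n, t) = Σ_{j=0}^2 C(n, j) (q−1)^j.
  j = 0: C(16,0)·(3)^0 = 1·1 = 1.
  j = 1: C(16,1)·(3)^1 = 16·3 = 48.
  j = 2: C(16,2)·(3)^2 = 120·9 = 1080.
  V_q(n, t) = 1 + 48 + 1080 = 1129.
Step 2: q^n = 4^16 = 4294967296.
Step 3: Hamming bound ⌊q^n / V_q(n,t)⌋ = ⌊4294967296/1129⌋ = 3804222.
Step 4: Compare |C| = 3326500 to 3804222: satisfied.
The claimed |C| lies below the Hamming bound.


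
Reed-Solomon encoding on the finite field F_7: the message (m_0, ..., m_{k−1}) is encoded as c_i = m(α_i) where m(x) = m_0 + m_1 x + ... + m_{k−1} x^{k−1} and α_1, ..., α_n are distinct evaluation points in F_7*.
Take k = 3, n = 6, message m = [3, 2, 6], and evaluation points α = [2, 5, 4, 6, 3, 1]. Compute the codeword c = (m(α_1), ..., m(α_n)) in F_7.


c = [3, 2, 2, 0, 0, 4]

Message polynomial: m(x) = 3 + 2·x + 6·x^2 (mod 7).
For each evaluation point α_i, compute m(α_i) mod 7:
  α_1 = 2: Horner steps 6 → 0 → 3, so m(2) = 3.
  α_2 = 5: Horner steps 6 → 4 → 2, so m(5) = 2.
  α_3 = 4: Horner steps 6 → 5 → 2, so m(4) = 2.
  α_4 = 6: Horner steps 6 → 3 → 0, so m(6) = 0.
  α_5 = 3: Horner steps 6 → 6 → 0, so m(3) = 0.
  α_6 = 1: Horner steps 6 → 1 → 4, so m(1) = 4.
Codeword c = [3, 2, 2, 0, 0, 4] ∈ F_7^6.


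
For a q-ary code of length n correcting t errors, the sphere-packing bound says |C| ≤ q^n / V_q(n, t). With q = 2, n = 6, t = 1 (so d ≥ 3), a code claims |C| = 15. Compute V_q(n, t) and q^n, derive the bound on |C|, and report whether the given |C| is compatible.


V_q(n, t) = 7, q^n = 64, Hamming bound = 9, |C| = 15 > bound (violated).

Step 1: Compute V_q(n, t) = Σ_{j=0}^1 C(n, j) (q−1)^j.
  j = 0: C(6,0)·(1)^0 = 1·1 = 1.
  j = 1: C(6,1)·(1)^1 = 6·1 = 6.
  V_q(n, t) = 1 + 6 = 7.
Step 2: q^n = 2^6 = 64.
Step 3: Hamming bound ⌊q^n / V_q(n,t)⌋ = ⌊64/7⌋ = 9.
Step 4: Compare |C| = 15 to 9: violated.
The claimed |C| lies above the Hamming bound, so no 2-ary code of length 6 with d ≥ 3 can have 15 codewords.


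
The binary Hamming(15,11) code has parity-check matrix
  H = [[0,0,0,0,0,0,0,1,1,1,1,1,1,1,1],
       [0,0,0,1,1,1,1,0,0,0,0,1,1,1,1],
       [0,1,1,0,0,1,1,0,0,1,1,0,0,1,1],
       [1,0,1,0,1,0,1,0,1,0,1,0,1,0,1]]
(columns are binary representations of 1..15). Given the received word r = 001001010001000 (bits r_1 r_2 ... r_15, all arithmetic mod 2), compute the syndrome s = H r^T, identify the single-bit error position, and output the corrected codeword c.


s = (0, 0, 0, 1)^T, error position = 1, corrected codeword c = 101001010001000

Compute s = H r^T mod 2 one row at a time:
  s_1 = 1 + 0 + 0 + 0 + 1 + 0 + 0 + 0 = 2 ≡ 0 (mod 2).
  s_2 = 0 + 0 + 1 + 0 + 1 + 0 + 0 + 0 = 2 ≡ 0 (mod 2).
  s_3 = 0 + 1 + 1 + 0 + 0 + 0 + 0 + 0 = 2 ≡ 0 (mod 2).
  s_4 = 0 + 1 + 0 + 0 + 0 + 0 + 0 + 0 = 1 ≡ 1 (mod 2).
s = (0, 0, 0, 1)^T — this equals column 1 of H (binary 0001), so error is at position 1.
Correct: flip bit 1 of r = 001001010001000 to get c = 101001010001000.


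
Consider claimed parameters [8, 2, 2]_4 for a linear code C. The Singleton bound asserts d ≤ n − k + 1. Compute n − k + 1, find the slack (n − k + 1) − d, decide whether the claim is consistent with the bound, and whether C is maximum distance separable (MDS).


Singleton RHS = n − k + 1 = 7, slack = 5, bound satisfied, not MDS.

Singleton bound: d ≤ n − k + 1.
Here n = 8, k = 2, so n − k + 1 = 7.
Given d = 2, check d ≤ 7: YES.
Slack = (n − k + 1) − d = 5.
The code is NOT MDS (slack = 5 > 0).
Description: the claimed parameters are [8, 2, 2]_4; such a code would be non-MDS.


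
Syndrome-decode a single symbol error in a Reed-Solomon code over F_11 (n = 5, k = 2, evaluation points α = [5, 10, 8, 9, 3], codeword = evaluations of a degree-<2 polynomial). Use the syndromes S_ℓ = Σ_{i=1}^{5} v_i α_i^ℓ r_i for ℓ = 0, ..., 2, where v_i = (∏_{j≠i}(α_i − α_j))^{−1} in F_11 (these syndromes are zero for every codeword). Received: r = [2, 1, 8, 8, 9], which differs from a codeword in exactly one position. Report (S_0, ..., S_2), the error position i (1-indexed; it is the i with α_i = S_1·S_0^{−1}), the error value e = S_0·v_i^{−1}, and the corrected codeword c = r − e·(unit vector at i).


S = (1, 9, 4), error at position 4, error magnitude e = 9, c = [2, 1, 8, 10, 9].

Step 1: column multipliers v_i = (∏_{j≠i}(α_i − α_j))^{−1} mod 11.
  i = 1 (α = 5): (5−10)(5−8)(5−9)(5−3) = (−5)·(−3)·(−4)·2 = −120 ≡ 1, so v_1 = 1^{−1} = 1 (mod 11).
  i = 2 (α = 10): (10−5)(10−8)(10−9)(10−3) = 5·2·1·7 = 70 ≡ 4, so v_2 = 4^{−1} = 3 (mod 11).
  i = 3 (α = 8): (8−5)(8−10)(8−9)(8−3) = 3·(−2)·(−1)·5 = 30 ≡ 8, so v_3 = 8^{−1} = 7 (mod 11).
  i = 4 (α = 9): (9−5)(9−10)(9−8)(9−3) = 4·(−1)·1·6 = −24 ≡ 9, so v_4 = 9^{−1} = 5 (mod 11).
  i = 5 (α = 3): (3−5)(3−10)(3−8)(3−9) = (−2)·(−7)·(−5)·(−6) = 420 ≡ 2, so v_5 = 2^{−1} = 6 (mod 11).
  v = [1, 3, 7, 5, 6].
Step 2: syndromes of r = [2, 1, 8, 8, 9] (all sums mod 11).
  S_0 = Σ v_i r_i = 1·2 + 3·1 + 7·8 + 5·8 + 6·9 = 155 ≡ 1.
  S_1 = Σ v_i α_i r_i = 1·5·2 + 3·10·1 + 7·8·8 + 5·9·8 + 6·3·9 = 1010 ≡ 9.
  α_i^2 mod 11 = [3, 1, 9, 4, 9].
  S_2 = Σ v_i α_i^2 r_i = 1·3·2 + 3·1·1 + 7·9·8 + 5·4·8 + 6·9·9 = 1159 ≡ 4.
  S = (1, 9, 4) ≠ 0, so r is not a codeword (an error is present).
Step 3: locate the error. For a single error e at position i, S_ℓ = v_i·e·α_i^ℓ, so α_err = S_1/S_0.
  S_0^{−1} = 1^{−1} = 1 (mod 11), so α_err = 9·1 = 9 ≡ 9 = α_4. Error position i = 4.
  Consistency check: S_2/S_1 = 4·5 = 20 ≡ 9 = α_err ✓ (single-error assumption holds).
Step 4: error magnitude e = S_0/v_4 = S_0·∏_{j≠4}(α_4 − α_j) = 1·9 = 9 ≡ 9 (mod 11).
Step 5: correct position 4: c_4 = r_4 − e = 8 − 9 ≡ 10 (mod 11). Hence c = [2, 1, 8, 10, 9].
  Check: interpolating c through the α_i gives m(x) = 3 + 2·x (degree < 2) with m(α_i) = c_i for every i, so c is indeed a codeword.


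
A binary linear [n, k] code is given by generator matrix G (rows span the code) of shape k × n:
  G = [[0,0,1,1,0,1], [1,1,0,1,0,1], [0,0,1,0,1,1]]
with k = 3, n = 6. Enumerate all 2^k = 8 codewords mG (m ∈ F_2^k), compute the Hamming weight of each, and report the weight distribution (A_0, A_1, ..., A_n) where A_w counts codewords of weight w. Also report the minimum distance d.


Weight distribution: A_0 = 1, A_2 = 1, A_3 = 3, A_4 = 2, A_5 = 1. Minimum distance d = 2.

Enumerate all 2^3 = 8 messages m ∈ F_2^3.
For each, compute codeword c = mG in F_2^6, then tally its weight.
  m = 000 → c = 000000, weight = 0.
  m = 100 → c = 001101, weight = 3.
  m = 010 → c = 110101, weight = 4.
  m = 110 → c = 111000, weight = 3.
  m = 001 → c = 001011, weight = 3.
  m = 101 → c = 000110, weight = 2.
  m = 011 → c = 111110, weight = 5.
  m = 111 → c = 110011, weight = 4.
Tally weights:
  weight 0: 1 codewords.
  weight 2: 1 codewords.
  weight 3: 3 codewords.
  weight 4: 2 codewords.
  weight 5: 1 codewords.
Minimum distance d = smallest w > 0 with A_w > 0 = 2.
Sanity: Σ A_w = 8 = 2^3 = 8 ✓.


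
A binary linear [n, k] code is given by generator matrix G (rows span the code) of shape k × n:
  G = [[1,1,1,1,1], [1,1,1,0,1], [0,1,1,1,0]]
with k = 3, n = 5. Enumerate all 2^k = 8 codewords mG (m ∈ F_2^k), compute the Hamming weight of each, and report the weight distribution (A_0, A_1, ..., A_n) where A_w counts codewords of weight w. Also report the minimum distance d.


Weight distribution: A_0 = 1, A_1 = 1, A_2 = 2, A_3 = 2, A_4 = 1, A_5 = 1. Minimum distance d = 1.

Enumerate all 2^3 = 8 messages m ∈ F_2^3.
For each, compute codeword c = mG in F_2^5, then tally its weight.
  m = 000 → c = 00000, weight = 0.
  m = 100 → c = 11111, weight = 5.
  m = 010 → c = 11101, weight = 4.
  m = 110 → c = 00010, weight = 1.
  m = 001 → c = 01110, weight = 3.
  m = 101 → c = 10001, weight = 2.
  m = 011 → c = 10011, weight = 3.
  m = 111 → c = 01100, weight = 2.
Tally weights:
  weight 0: 1 codewords.
  weight 1: 1 codewords.
  weight 2: 2 codewords.
  weight 3: 2 codewords.
  weight 4: 1 codewords.
  weight 5: 1 codewords.
Minimum distance d = smallest w > 0 with A_w > 0 = 1.
Sanity: Σ A_w = 8 = 2^3 = 8 ✓.


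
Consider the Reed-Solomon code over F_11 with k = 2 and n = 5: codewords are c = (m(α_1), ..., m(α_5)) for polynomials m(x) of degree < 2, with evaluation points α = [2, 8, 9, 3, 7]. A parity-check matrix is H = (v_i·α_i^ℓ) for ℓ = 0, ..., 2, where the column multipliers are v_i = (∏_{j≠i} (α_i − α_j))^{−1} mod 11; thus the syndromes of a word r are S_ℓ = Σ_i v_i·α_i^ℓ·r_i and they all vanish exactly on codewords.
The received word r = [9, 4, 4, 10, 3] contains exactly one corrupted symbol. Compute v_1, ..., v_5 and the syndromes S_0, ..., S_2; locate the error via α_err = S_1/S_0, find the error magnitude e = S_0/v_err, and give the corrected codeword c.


S = (3, 5, 1), error at position 3, error magnitude e = 10, c = [9, 4, 5, 10, 3].

Step 1: column multipliers v_i = (∏_{j≠i}(α_i − α_j))^{−1} mod 11.
  i = 1 (α = 2): (2−8)(2−9)(2−3)(2−7) = (−6)·(−7)·(−1)·(−5) = 210 ≡ 1, so v_1 = 1^{−1} = 1 (mod 11).
  i = 2 (α = 8): (8−2)(8−9)(8−3)(8−7) = 6·(−1)·5·1 = −30 ≡ 3, so v_2 = 3^{−1} = 4 (mod 11).
  i = 3 (α = 9): (9−2)(9−8)(9−3)(9−7) = 7·1·6·2 = 84 ≡ 7, so v_3 = 7^{−1} = 8 (mod 11).
  i = 4 (α = 3): (3−2)(3−8)(3−9)(3−7) = 1·(−5)·(−6)·(−4) = −120 ≡ 1, so v_4 = 1^{−1} = 1 (mod 11).
  i = 5 (α = 7): (7−2)(7−8)(7−9)(7−3) = 5·(−1)·(−2)·4 = 40 ≡ 7, so v_5 = 7^{−1} = 8 (mod 11).
  v = [1, 4, 8, 1, 8].
Step 2: syndromes of r = [9, 4, 4, 10, 3] (all sums mod 11).
  S_0 = Σ v_i r_i = 1·9 + 4·4 + 8·4 + 1·10 + 8·3 = 91 ≡ 3.
  S_1 = Σ v_i α_i r_i = 1·2·9 + 4·8·4 + 8·9·4 + 1·3·10 + 8·7·3 = 632 ≡ 5.
  α_i^2 mod 11 = [4, 9, 4, 9, 5].
  S_2 = Σ v_i α_i^2 r_i = 1·4·9 + 4·9·4 + 8·4·4 + 1·9·10 + 8·5·3 = 518 ≡ 1.
  S = (3, 5, 1) ≠ 0, so r is not a codeword (an error is present).
Step 3: locate the error. For a single error e at position i, S_ℓ = v_i·e·α_i^ℓ, so α_err = S_1/S_0.
  S_0^{−1} = 3^{−1} = 4 (mod 11), so α_err = 5·4 = 20 ≡ 9 = α_3. Error position i = 3.
  Consistency check: S_2/S_1 = 1·9 = 9 ≡ 9 = α_err ✓ (single-error assumption holds).
Step 4: error magnitude e = S_0/v_3 = S_0·∏_{j≠3}(α_3 − α_j) = 3·7 = 21 ≡ 10 (mod 11).
Step 5: correct position 3: c_3 = r_3 − e = 4 − 10 ≡ 5 (mod 11). Hence c = [9, 4, 5, 10, 3].
  Check: interpolating c through the α_i gives m(x) = 7 + 1·x (degree < 2) with m(α_i) = c_i for every i, so c is indeed a codeword.


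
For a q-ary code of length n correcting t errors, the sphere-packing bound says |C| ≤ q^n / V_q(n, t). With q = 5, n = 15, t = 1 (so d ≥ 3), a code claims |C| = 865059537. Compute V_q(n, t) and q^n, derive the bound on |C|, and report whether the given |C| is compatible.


V_q(n, t) = 61, q^n = 30517578125, Hamming bound = 500288165, |C| = 865059537 > bound (violated).

Step 1: Compute V_q(n, t) = Σ_{j=0}^1 C(n, j) (q−1)^j.
  j = 0: C(15,0)·(4)^0 = 1·1 = 1.
  j = 1: C(15,1)·(4)^1 = 15·4 = 60.
  V_q(n, t) = 1 + 60 = 61.
Step 2: q^n = 5^15 = 30517578125.
Step 3: Hamming bound ⌊q^n / V_q(n,t)⌋ = ⌊30517578125/61⌋ = 500288165.
Step 4: Compare |C| = 865059537 to 500288165: violated.
The claimed |C| lies above the Hamming bound, so no 5-ary code of length 15 with d ≥ 3 can have 865059537 codewords.


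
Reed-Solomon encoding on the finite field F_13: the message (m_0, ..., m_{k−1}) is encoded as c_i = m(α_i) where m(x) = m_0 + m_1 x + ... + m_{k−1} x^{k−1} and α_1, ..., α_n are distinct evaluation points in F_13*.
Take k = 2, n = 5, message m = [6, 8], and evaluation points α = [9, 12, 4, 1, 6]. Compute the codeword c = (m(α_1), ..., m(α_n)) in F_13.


c = [0, 11, 12, 1, 2]

Message polynomial: m(x) = 6 + 8·x (mod 13).
For each evaluation point α_i, compute m(α_i) mod 13:
  α_1 = 9: Horner steps 8 → 0, so m(9) = 0.
  α_2 = 12: Horner steps 8 → 11, so m(12) = 11.
  α_3 = 4: Horner steps 8 → 12, so m(4) = 12.
  α_4 = 1: Horner steps 8 → 1, so m(1) = 1.
  α_5 = 6: Horner steps 8 → 2, so m(6) = 2.
Codeword c = [0, 11, 12, 1, 2] ∈ F_13^5.


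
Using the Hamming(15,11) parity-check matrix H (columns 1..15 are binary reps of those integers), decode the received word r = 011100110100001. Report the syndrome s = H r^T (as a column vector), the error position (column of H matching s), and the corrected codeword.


s = (1, 1, 1, 1)^T, error position = 15, corrected codeword c = 011100110100000

Compute s = H r^T mod 2 one row at a time:
  s_1 = 1 + 0 + 1 + 0 + 0 + 0 + 0 + 1 = 3 ≡ 1 (mod 2).
  s_2 = 1 + 0 + 0 + 1 + 0 + 0 + 0 + 1 = 3 ≡ 1 (mod 2).
  s_3 = 1 + 1 + 0 + 1 + 1 + 0 + 0 + 1 = 5 ≡ 1 (mod 2).
  s_4 = 0 + 1 + 0 + 1 + 0 + 0 + 0 + 1 = 3 ≡ 1 (mod 2).
s = (1, 1, 1, 1)^T — this equals column 15 of H (binary 1111), so error is at position 15.
Correct: flip bit 15 of r = 011100110100001 to get c = 011100110100000.


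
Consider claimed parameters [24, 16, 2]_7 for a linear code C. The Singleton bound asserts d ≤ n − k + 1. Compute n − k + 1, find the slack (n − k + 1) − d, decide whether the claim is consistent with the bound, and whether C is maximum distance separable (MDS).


Singleton RHS = n − k + 1 = 9, slack = 7, bound satisfied, not MDS.

Singleton bound: d ≤ n − k + 1.
Here n = 24, k = 16, so n − k + 1 = 9.
Given d = 2, check d ≤ 9: YES.
Slack = (n − k + 1) − d = 7.
The code is NOT MDS (slack = 7 > 0).
Description: the claimed parameters are [24, 16, 2]_7; such a code would be non-MDS.


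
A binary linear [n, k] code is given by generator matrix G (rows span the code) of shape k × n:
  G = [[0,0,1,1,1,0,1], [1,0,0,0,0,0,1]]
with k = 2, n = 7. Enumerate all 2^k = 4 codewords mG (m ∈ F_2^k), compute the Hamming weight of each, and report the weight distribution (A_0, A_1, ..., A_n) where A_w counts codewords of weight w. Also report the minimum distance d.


Weight distribution: A_0 = 1, A_2 = 1, A_4 = 2. Minimum distance d = 2.

Enumerate all 2^2 = 4 messages m ∈ F_2^2.
For each, compute codeword c = mG in F_2^7, then tally its weight.
  m = 00 → c = 0000000, weight = 0.
  m = 10 → c = 0011101, weight = 4.
  m = 01 → c = 1000001, weight = 2.
  m = 11 → c = 1011100, weight = 4.
Tally weights:
  weight 0: 1 codewords.
  weight 2: 1 codewords.
  weight 4: 2 codewords.
Minimum distance d = smallest w > 0 with A_w > 0 = 2.
Sanity: Σ A_w = 4 = 2^2 = 4 ✓.


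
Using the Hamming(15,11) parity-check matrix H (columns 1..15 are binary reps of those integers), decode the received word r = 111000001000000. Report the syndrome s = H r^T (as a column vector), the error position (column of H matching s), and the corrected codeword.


s = (1, 0, 0, 1)^T, error position = 9, corrected codeword c = 111000000000000

Compute s = H r^T mod 2 one row at a time:
  s_1 = 0 + 1 + 0 + 0 + 0 + 0 + 0 + 0 = 1 ≡ 1 (mod 2).
  s_2 = 0 + 0 + 0 + 0 + 0 + 0 + 0 + 0 = 0 ≡ 0 (mod 2).
  s_3 = 1 + 1 + 0 + 0 + 0 + 0 + 0 + 0 = 2 ≡ 0 (mod 2).
  s_4 = 1 + 1 + 0 + 0 + 1 + 0 + 0 + 0 = 3 ≡ 1 (mod 2).
s = (1, 0, 0, 1)^T — this equals column 9 of H (binary 1001), so error is at position 9.
Correct: flip bit 9 of r = 111000001000000 to get c = 111000000000000.


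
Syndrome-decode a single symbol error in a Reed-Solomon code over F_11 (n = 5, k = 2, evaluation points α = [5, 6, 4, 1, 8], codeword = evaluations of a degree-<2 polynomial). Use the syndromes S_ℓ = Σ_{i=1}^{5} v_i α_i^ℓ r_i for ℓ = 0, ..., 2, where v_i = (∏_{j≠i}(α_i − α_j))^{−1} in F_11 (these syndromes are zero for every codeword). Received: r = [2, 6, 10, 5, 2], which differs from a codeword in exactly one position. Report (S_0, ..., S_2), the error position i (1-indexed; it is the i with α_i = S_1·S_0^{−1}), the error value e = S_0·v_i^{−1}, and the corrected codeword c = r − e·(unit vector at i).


S = (5, 3, 4), error at position 1, error magnitude e = 5, c = [8, 6, 10, 5, 2].

Step 1: column multipliers v_i = (∏_{j≠i}(α_i − α_j))^{−1} mod 11.
  i = 1 (α = 5): (5−6)(5−4)(5−1)(5−8) = (−1)·1·4·(−3) = 12 ≡ 1, so v_1 = 1^{−1} = 1 (mod 11).
  i = 2 (α = 6): (6−5)(6−4)(6−1)(6−8) = 1·2·5·(−2) = −20 ≡ 2, so v_2 = 2^{−1} = 6 (mod 11).
  i = 3 (α = 4): (4−5)(4−6)(4−1)(4−8) = (−1)·(−2)·3·(−4) = −24 ≡ 9, so v_3 = 9^{−1} = 5 (mod 11).
  i = 4 (α = 1): (1−5)(1−6)(1−4)(1−8) = (−4)·(−5)·(−3)·(−7) = 420 ≡ 2, so v_4 = 2^{−1} = 6 (mod 11).
  i = 5 (α = 8): (8−5)(8−6)(8−4)(8−1) = 3·2·4·7 = 168 ≡ 3, so v_5 = 3^{−1} = 4 (mod 11).
  v = [1, 6, 5, 6, 4].
Step 2: syndromes of r = [2, 6, 10, 5, 2] (all sums mod 11).
  S_0 = Σ v_i r_i = 1·2 + 6·6 + 5·10 + 6·5 + 4·2 = 126 ≡ 5.
  S_1 = Σ v_i α_i r_i = 1·5·2 + 6·6·6 + 5·4·10 + 6·1·5 + 4·8·2 = 520 ≡ 3.
  α_i^2 mod 11 = [3, 3, 5, 1, 9].
  S_2 = Σ v_i α_i^2 r_i = 1·3·2 + 6·3·6 + 5·5·10 + 6·1·5 + 4·9·2 = 466 ≡ 4.
  S = (5, 3, 4) ≠ 0, so r is not a codeword (an error is present).
Step 3: locate the error. For a single error e at position i, S_ℓ = v_i·e·α_i^ℓ, so α_err = S_1/S_0.
  S_0^{−1} = 5^{−1} = 9 (mod 11), so α_err = 3·9 = 27 ≡ 5 = α_1. Error position i = 1.
  Consistency check: S_2/S_1 = 4·4 = 16 ≡ 5 = α_err ✓ (single-error assumption holds).
Step 4: error magnitude e = S_0/v_1 = S_0·∏_{j≠1}(α_1 − α_j) = 5·1 = 5 ≡ 5 (mod 11).
Step 5: correct position 1: c_1 = r_1 − e = 2 − 5 ≡ 8 (mod 11). Hence c = [8, 6, 10, 5, 2].
  Check: interpolating c through the α_i gives m(x) = 7 + 9·x (degree < 2) with m(α_i) = c_i for every i, so c is indeed a codeword.


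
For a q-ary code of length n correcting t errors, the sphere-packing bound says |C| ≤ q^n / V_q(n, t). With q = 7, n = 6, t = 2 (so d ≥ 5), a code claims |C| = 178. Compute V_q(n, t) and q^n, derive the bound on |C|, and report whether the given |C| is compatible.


V_q(n, t) = 577, q^n = 117649, Hamming bound = 203, |C| = 178 ≤ bound (satisfied).

Step 1: Compute V_q(n, t) = Σ_{j=0}^2 C(n, j) (q−1)^j.
  j = 0: C(6,0)·(6)^0 = 1·1 = 1.
  j = 1: C(6,1)·(6)^1 = 6·6 = 36.
  j = 2: C(6,2)·(6)^2 = 15·36 = 540.
  V_q(n, t) = 1 + 36 + 540 = 577.
Step 2: q^n = 7^6 = 117649.
Step 3: Hamming bound ⌊q^n / V_q(n,t)⌋ = ⌊117649/577⌋ = 203.
Step 4: Compare |C| = 178 to 203: satisfied.
The claimed |C| lies below the Hamming bound.


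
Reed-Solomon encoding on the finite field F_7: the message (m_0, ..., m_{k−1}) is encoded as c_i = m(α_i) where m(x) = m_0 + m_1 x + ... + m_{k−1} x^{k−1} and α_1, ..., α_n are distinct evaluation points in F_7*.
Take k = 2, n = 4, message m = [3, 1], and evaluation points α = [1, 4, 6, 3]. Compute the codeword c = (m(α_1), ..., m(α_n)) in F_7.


c = [4, 0, 2, 6]

Message polynomial: m(x) = 3 + 1·x (mod 7).
For each evaluation point α_i, compute m(α_i) mod 7:
  α_1 = 1: Horner steps 1 → 4, so m(1) = 4.
  α_2 = 4: Horner steps 1 → 0, so m(4) = 0.
  α_3 = 6: Horner steps 1 → 2, so m(6) = 2.
  α_4 = 3: Horner steps 1 → 6, so m(3) = 6.
Codeword c = [4, 0, 2, 6] ∈ F_7^4.


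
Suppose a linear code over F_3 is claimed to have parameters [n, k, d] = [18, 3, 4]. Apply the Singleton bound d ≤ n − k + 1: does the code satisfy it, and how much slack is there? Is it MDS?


Singleton RHS = n − k + 1 = 16, slack = 12, bound satisfied, not MDS.

Singleton bound: d ≤ n − k + 1.
Here n = 18, k = 3, so n − k + 1 = 16.
Given d = 4, check d ≤ 16: YES.
Slack = (n − k + 1) − d = 12.
The code is NOT MDS (slack = 12 > 0).
Description: the claimed parameters are [18, 3, 4]_3; such a code would be non-MDS.


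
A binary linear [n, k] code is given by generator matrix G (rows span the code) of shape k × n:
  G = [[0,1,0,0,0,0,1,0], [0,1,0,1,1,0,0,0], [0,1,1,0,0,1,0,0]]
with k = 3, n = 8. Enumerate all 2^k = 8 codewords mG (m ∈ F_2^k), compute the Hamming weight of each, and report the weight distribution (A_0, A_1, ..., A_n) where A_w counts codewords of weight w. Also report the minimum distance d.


Weight distribution: A_0 = 1, A_2 = 1, A_3 = 4, A_4 = 1, A_6 = 1. Minimum distance d = 2.

Enumerate all 2^3 = 8 messages m ∈ F_2^3.
For each, compute codeword c = mG in F_2^8, then tally its weight.
  m = 000 → c = 00000000, weight = 0.
  m = 100 → c = 01000010, weight = 2.
  m = 010 → c = 01011000, weight = 3.
  m = 110 → c = 00011010, weight = 3.
  m = 001 → c = 01100100, weight = 3.
  m = 101 → c = 00100110, weight = 3.
  m = 011 → c = 00111100, weight = 4.
  m = 111 → c = 01111110, weight = 6.
Tally weights:
  weight 0: 1 codewords.
  weight 2: 1 codewords.
  weight 3: 4 codewords.
  weight 4: 1 codewords.
  weight 6: 1 codewords.
Minimum distance d = smallest w > 0 with A_w > 0 = 2.
Sanity: Σ A_w = 8 = 2^3 = 8 ✓.


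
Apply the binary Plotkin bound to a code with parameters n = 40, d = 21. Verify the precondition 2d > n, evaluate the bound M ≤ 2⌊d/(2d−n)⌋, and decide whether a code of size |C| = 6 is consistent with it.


Plotkin bound M ≤ 20; given |C| = 6 ≤ bound (satisfied).

Check applicability: 2d = 42, n = 40.
2d − n = 2 > 0, so Plotkin applies.
Compute d/(2d−n) = 21/2 ≈ 10.5000.
⌊d/(2d−n)⌋ = 10.
Plotkin bound: M ≤ 2·10 = 20.
Given |C| = 6, check: satisfied.
This |C| is below the Plotkin bound.


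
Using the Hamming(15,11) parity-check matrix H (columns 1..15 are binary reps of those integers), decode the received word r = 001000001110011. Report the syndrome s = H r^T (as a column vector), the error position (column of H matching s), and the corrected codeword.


s = (1, 0, 1, 0)^T, error position = 10, corrected codeword c = 001000001010011

Compute s = H r^T mod 2 one row at a time:
  s_1 = 0 + 1 + 1 + 1 + 0 + 0 + 1 + 1 = 5 ≡ 1 (mod 2).
  s_2 = 0 + 0 + 0 + 0 + 0 + 0 + 1 + 1 = 2 ≡ 0 (mod 2).
  s_3 = 0 + 1 + 0 + 0 + 1 + 1 + 1 + 1 = 5 ≡ 1 (mod 2).
  s_4 = 0 + 1 + 0 + 0 + 1 + 1 + 0 + 1 = 4 ≡ 0 (mod 2).
s = (1, 0, 1, 0)^T — this equals column 10 of H (binary 1010), so error is at position 10.
Correct: flip bit 10 of r = 001000001110011 to get c = 001000001010011.


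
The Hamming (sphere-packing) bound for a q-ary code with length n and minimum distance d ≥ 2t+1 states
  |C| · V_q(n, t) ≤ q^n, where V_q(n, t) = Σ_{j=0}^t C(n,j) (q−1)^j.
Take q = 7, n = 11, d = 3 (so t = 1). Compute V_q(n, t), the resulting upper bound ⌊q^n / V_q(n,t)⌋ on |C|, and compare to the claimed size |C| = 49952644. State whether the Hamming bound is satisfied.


V_q(n, t) = 67, q^n = 1977326743, Hamming bound = 29512339, |C| = 49952644 > bound (violated).

Step 1: Compute V_q(n, t) = Σ_{j=0}^1 C(n, j) (q−1)^j.
  j = 0: C(11,0)·(6)^0 = 1·1 = 1.
  j = 1: C(11,1)·(6)^1 = 11·6 = 66.
  V_q(n, t) = 1 + 66 = 67.
Step 2: q^n = 7^11 = 1977326743.
Step 3: Hamming bound ⌊q^n / V_q(n,t)⌋ = ⌊1977326743/67⌋ = 29512339.
Step 4: Compare |C| = 49952644 to 29512339: violated.
The claimed |C| lies above the Hamming bound, so no 7-ary code of length 11 with d ≥ 3 can have 49952644 codewords.


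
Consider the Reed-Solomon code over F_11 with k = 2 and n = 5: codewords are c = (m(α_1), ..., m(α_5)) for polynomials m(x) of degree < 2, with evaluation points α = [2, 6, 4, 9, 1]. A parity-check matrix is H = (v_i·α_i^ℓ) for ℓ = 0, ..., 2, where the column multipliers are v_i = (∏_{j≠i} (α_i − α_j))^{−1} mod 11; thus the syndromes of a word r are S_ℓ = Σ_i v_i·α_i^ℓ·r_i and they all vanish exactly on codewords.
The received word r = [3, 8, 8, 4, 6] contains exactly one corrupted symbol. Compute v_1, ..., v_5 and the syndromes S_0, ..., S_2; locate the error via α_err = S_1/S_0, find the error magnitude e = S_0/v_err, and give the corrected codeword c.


S = (6, 3, 7), error at position 2, error magnitude e = 6, c = [3, 2, 8, 4, 6].

Step 1: column multipliers v_i = (∏_{j≠i}(α_i − α_j))^{−1} mod 11.
  i = 1 (α = 2): (2−6)(2−4)(2−9)(2−1) = (−4)·(−2)·(−7)·1 = −56 ≡ 10, so v_1 = 10^{−1} = 10 (mod 11).
  i = 2 (α = 6): (6−2)(6−4)(6−9)(6−1) = 4·2·(−3)·5 = −120 ≡ 1, so v_2 = 1^{−1} = 1 (mod 11).
  i = 3 (α = 4): (4−2)(4−6)(4−9)(4−1) = 2·(−2)·(−5)·3 = 60 ≡ 5, so v_3 = 5^{−1} = 9 (mod 11).
  i = 4 (α = 9): (9−2)(9−6)(9−4)(9−1) = 7·3·5·8 = 840 ≡ 4, so v_4 = 4^{−1} = 3 (mod 11).
  i = 5 (α = 1): (1−2)(1−6)(1−4)(1−9) = (−1)·(−5)·(−3)·(−8) = 120 ≡ 10, so v_5 = 10^{−1} = 10 (mod 11).
  v = [10, 1, 9, 3, 10].
Step 2: syndromes of r = [3, 8, 8, 4, 6] (all sums mod 11).
  S_0 = Σ v_i r_i = 10·3 + 1·8 + 9·8 + 3·4 + 10·6 = 182 ≡ 6.
  S_1 = Σ v_i α_i r_i = 10·2·3 + 1·6·8 + 9·4·8 + 3·9·4 + 10·1·6 = 564 ≡ 3.
  α_i^2 mod 11 = [4, 3, 5, 4, 1].
  S_2 = Σ v_i α_i^2 r_i = 10·4·3 + 1·3·8 + 9·5·8 + 3·4·4 + 10·1·6 = 612 ≡ 7.
  S = (6, 3, 7) ≠ 0, so r is not a codeword (an error is present).
Step 3: locate the error. For a single error e at position i, S_ℓ = v_i·e·α_i^ℓ, so α_err = S_1/S_0.
  S_0^{−1} = 6^{−1} = 2 (mod 11), so α_err = 3·2 = 6 ≡ 6 = α_2. Error position i = 2.
  Consistency check: S_2/S_1 = 7·4 = 28 ≡ 6 = α_err ✓ (single-error assumption holds).
Step 4: error magnitude e = S_0/v_2 = S_0·∏_{j≠2}(α_2 − α_j) = 6·1 = 6 ≡ 6 (mod 11).
Step 5: correct position 2: c_2 = r_2 − e = 8 − 6 ≡ 2 (mod 11). Hence c = [3, 2, 8, 4, 6].
  Check: interpolating c through the α_i gives m(x) = 9 + 8·x (degree < 2) with m(α_i) = c_i for every i, so c is indeed a codeword.


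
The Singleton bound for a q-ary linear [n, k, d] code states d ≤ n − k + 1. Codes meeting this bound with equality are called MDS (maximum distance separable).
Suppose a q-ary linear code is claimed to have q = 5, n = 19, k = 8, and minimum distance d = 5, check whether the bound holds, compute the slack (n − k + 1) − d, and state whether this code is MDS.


Singleton RHS = n − k + 1 = 12, slack = 7, bound satisfied, not MDS.

Singleton bound: d ≤ n − k + 1.
Here n = 19, k = 8, so n − k + 1 = 12.
Given d = 5, check d ≤ 12: YES.
Slack = (n − k + 1) − d = 7.
The code is NOT MDS (slack = 7 > 0).
Description: the claimed parameters are [19, 8, 5]_5; such a code would be non-MDS.


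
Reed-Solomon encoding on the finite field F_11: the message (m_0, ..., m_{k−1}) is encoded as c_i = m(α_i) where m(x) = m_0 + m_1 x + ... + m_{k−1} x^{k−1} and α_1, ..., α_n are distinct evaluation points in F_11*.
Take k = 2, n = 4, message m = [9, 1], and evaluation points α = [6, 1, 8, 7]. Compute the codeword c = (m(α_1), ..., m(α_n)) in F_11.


c = [4, 10, 6, 5]

Message polynomial: m(x) = 9 + 1·x (mod 11).
For each evaluation point α_i, compute m(α_i) mod 11:
  α_1 = 6: Horner steps 1 → 4, so m(6) = 4.
  α_2 = 1: Horner steps 1 → 10, so m(1) = 10.
  α_3 = 8: Horner steps 1 → 6, so m(8) = 6.
  α_4 = 7: Horner steps 1 → 5, so m(7) = 5.
Codeword c = [4, 10, 6, 5] ∈ F_11^4.


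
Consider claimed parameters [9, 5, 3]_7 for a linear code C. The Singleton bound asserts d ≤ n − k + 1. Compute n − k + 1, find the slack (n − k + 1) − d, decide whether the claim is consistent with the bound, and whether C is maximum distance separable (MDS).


Singleton RHS = n − k + 1 = 5, slack = 2, bound satisfied, not MDS.

Singleton bound: d ≤ n − k + 1.
Here n = 9, k = 5, so n − k + 1 = 5.
Given d = 3, check d ≤ 5: YES.
Slack = (n − k + 1) − d = 2.
The code is NOT MDS (slack = 2 > 0).
Description: the claimed parameters are [9, 5, 3]_7; such a code would be non-MDS.


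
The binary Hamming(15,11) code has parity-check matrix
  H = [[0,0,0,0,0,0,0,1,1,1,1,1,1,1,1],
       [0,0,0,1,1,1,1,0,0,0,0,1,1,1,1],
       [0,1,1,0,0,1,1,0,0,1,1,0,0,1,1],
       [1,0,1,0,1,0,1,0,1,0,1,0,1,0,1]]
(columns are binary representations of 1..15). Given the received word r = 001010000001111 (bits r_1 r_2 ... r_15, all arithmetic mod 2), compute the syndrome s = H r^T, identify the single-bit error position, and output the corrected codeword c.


s = (0, 1, 1, 0)^T, error position = 6, corrected codeword c = 001011000001111

Compute s = H r^T mod 2 one row at a time:
  s_1 = 0 + 0 + 0 + 0 + 1 + 1 + 1 + 1 = 4 ≡ 0 (mod 2).
  s_2 = 0 + 1 + 0 + 0 + 1 + 1 + 1 + 1 = 5 ≡ 1 (mod 2).
  s_3 = 0 + 1 + 0 + 0 + 0 + 0 + 1 + 1 = 3 ≡ 1 (mod 2).
  s_4 = 0 + 1 + 1 + 0 + 0 + 0 + 1 + 1 = 4 ≡ 0 (mod 2).
s = (0, 1, 1, 0)^T — this equals column 6 of H (binary 0110), so error is at position 6.
Correct: flip bit 6 of r = 001010000001111 to get c = 001011000001111.


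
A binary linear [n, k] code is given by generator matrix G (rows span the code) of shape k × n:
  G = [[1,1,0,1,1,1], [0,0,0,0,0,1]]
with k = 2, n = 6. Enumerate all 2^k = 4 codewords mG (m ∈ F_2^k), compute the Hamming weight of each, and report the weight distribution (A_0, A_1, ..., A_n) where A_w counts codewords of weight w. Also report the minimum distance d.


Weight distribution: A_0 = 1, A_1 = 1, A_4 = 1, A_5 = 1. Minimum distance d = 1.

Enumerate all 2^2 = 4 messages m ∈ F_2^2.
For each, compute codeword c = mG in F_2^6, then tally its weight.
  m = 00 → c = 000000, weight = 0.
  m = 10 → c = 110111, weight = 5.
  m = 01 → c = 000001, weight = 1.
  m = 11 → c = 110110, weight = 4.
Tally weights:
  weight 0: 1 codewords.
  weight 1: 1 codewords.
  weight 4: 1 codewords.
  weight 5: 1 codewords.
Minimum distance d = smallest w > 0 with A_w > 0 = 1.
Sanity: Σ A_w = 4 = 2^2 = 4 ✓.


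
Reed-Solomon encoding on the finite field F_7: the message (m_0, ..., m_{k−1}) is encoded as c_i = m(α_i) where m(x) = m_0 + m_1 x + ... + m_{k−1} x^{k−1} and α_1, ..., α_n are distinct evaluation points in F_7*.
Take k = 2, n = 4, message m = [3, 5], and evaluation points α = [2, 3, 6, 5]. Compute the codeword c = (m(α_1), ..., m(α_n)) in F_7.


c = [6, 4, 5, 0]

Message polynomial: m(x) = 3 + 5·x (mod 7).
For each evaluation point α_i, compute m(α_i) mod 7:
  α_1 = 2: Horner steps 5 → 6, so m(2) = 6.
  α_2 = 3: Horner steps 5 → 4, so m(3) = 4.
  α_3 = 6: Horner steps 5 → 5, so m(6) = 5.
  α_4 = 5: Horner steps 5 → 0, so m(5) = 0.
Codeword c = [6, 4, 5, 0] ∈ F_7^4.


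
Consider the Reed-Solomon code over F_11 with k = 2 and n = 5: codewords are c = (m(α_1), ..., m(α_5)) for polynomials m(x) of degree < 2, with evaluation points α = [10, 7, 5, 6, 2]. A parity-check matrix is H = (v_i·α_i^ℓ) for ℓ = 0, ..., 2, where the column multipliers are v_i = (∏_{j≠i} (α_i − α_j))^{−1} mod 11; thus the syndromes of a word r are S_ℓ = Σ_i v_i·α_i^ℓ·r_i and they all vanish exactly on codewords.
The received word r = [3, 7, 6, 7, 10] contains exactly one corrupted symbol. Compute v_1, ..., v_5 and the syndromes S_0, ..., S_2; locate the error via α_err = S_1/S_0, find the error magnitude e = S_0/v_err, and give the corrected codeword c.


S = (10, 5, 8), error at position 4, error magnitude e = 6, c = [3, 7, 6, 1, 10].

Step 1: column multipliers v_i = (∏_{j≠i}(α_i − α_j))^{−1} mod 11.
  i = 1 (α = 10): (10−7)(10−5)(10−6)(10−2) = 3·5·4·8 = 480 ≡ 7, so v_1 = 7^{−1} = 8 (mod 11).
  i = 2 (α = 7): (7−10)(7−5)(7−6)(7−2) = (−3)·2·1·5 = −30 ≡ 3, so v_2 = 3^{−1} = 4 (mod 11).
  i = 3 (α = 5): (5−10)(5−7)(5−6)(5−2) = (−5)·(−2)·(−1)·3 = −30 ≡ 3, so v_3 = 3^{−1} = 4 (mod 11).
  i = 4 (α = 6): (6−10)(6−7)(6−5)(6−2) = (−4)·(−1)·1·4 = 16 ≡ 5, so v_4 = 5^{−1} = 9 (mod 11).
  i = 5 (α = 2): (2−10)(2−7)(2−5)(2−6) = (−8)·(−5)·(−3)·(−4) = 480 ≡ 7, so v_5 = 7^{−1} = 8 (mod 11).
  v = [8, 4, 4, 9, 8].
Step 2: syndromes of r = [3, 7, 6, 7, 10] (all sums mod 11).
  S_0 = Σ v_i r_i = 8·3 + 4·7 + 4·6 + 9·7 + 8·10 = 219 ≡ 10.
  S_1 = Σ v_i α_i r_i = 8·10·3 + 4·7·7 + 4·5·6 + 9·6·7 + 8·2·10 = 1094 ≡ 5.
  α_i^2 mod 11 = [1, 5, 3, 3, 4].
  S_2 = Σ v_i α_i^2 r_i = 8·1·3 + 4·5·7 + 4·3·6 + 9·3·7 + 8·4·10 = 745 ≡ 8.
  S = (10, 5, 8) ≠ 0, so r is not a codeword (an error is present).
Step 3: locate the error. For a single error e at position i, S_ℓ = v_i·e·α_i^ℓ, so α_err = S_1/S_0.
  S_0^{−1} = 10^{−1} = 10 (mod 11), so α_err = 5·10 = 50 ≡ 6 = α_4. Error position i = 4.
  Consistency check: S_2/S_1 = 8·9 = 72 ≡ 6 = α_err ✓ (single-error assumption holds).
Step 4: error magnitude e = S_0/v_4 = S_0·∏_{j≠4}(α_4 − α_j) = 10·5 = 50 ≡ 6 (mod 11).
Step 5: correct position 4: c_4 = r_4 − e = 7 − 6 ≡ 1 (mod 11). Hence c = [3, 7, 6, 1, 10].
  Check: interpolating c through the α_i gives m(x) = 9 + 6·x (degree < 2) with m(α_i) = c_i for every i, so c is indeed a codeword.


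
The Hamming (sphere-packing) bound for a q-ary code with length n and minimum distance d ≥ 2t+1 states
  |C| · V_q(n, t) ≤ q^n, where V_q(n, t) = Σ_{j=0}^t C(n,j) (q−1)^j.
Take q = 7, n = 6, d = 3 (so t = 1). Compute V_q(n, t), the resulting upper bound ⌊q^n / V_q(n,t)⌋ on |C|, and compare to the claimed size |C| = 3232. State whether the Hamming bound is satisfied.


V_q(n, t) = 37, q^n = 117649, Hamming bound = 3179, |C| = 3232 > bound (violated).

Step 1: Compute V_q(n, t) = Σ_{j=0}^1 C(n, j) (q−1)^j.
  j = 0: C(6,0)·(6)^0 = 1·1 = 1.
  j = 1: C(6,1)·(6)^1 = 6·6 = 36.
  V_q(n, t) = 1 + 36 = 37.
Step 2: q^n = 7^6 = 117649.
Step 3: Hamming bound ⌊q^n / V_q(n,t)⌋ = ⌊117649/37⌋ = 3179.
Step 4: Compare |C| = 3232 to 3179: violated.
The claimed |C| lies above the Hamming bound, so no 7-ary code of length 6 with d ≥ 3 can have 3232 codewords.


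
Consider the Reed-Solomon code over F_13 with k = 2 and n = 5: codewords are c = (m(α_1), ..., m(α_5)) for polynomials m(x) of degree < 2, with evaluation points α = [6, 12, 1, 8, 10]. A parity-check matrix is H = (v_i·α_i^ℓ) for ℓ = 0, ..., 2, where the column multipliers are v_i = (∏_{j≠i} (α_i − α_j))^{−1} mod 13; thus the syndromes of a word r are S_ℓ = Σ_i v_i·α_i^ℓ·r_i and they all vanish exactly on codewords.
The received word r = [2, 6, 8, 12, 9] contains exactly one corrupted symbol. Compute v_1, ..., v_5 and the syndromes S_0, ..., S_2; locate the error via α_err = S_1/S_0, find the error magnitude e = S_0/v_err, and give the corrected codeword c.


S = (10, 10, 10), error at position 3, error magnitude e = 5, c = [2, 6, 3, 12, 9].

Step 1: column multipliers v_i = (∏_{j≠i}(α_i − α_j))^{−1} mod 13.
  i = 1 (α = 6): (6−12)(6−1)(6−8)(6−10) = (−6)·5·(−2)·(−4) = −240 ≡ 7, so v_1 = 7^{−1} = 2 (mod 13).
  i = 2 (α = 12): (12−6)(12−1)(12−8)(12−10) = 6·11·4·2 = 528 ≡ 8, so v_2 = 8^{−1} = 5 (mod 13).
  i = 3 (α = 1): (1−6)(1−12)(1−8)(1−10) = (−5)·(−11)·(−7)·(−9) = 3465 ≡ 7, so v_3 = 7^{−1} = 2 (mod 13).
  i = 4 (α = 8): (8−6)(8−12)(8−1)(8−10) = 2·(−4)·7·(−2) = 112 ≡ 8, so v_4 = 8^{−1} = 5 (mod 13).
  i = 5 (α = 10): (10−6)(10−12)(10−1)(10−8) = 4·(−2)·9·2 = −144 ≡ 12, so v_5 = 12^{−1} = 12 (mod 13).
  v = [2, 5, 2, 5, 12].
Step 2: syndromes of r = [2, 6, 8, 12, 9] (all sums mod 13).
  S_0 = Σ v_i r_i = 2·2 + 5·6 + 2·8 + 5·12 + 12·9 = 218 ≡ 10.
  S_1 = Σ v_i α_i r_i = 2·6·2 + 5·12·6 + 2·1·8 + 5·8·12 + 12·10·9 = 1960 ≡ 10.
  α_i^2 mod 13 = [10, 1, 1, 12, 9].
  S_2 = Σ v_i α_i^2 r_i = 2·10·2 + 5·1·6 + 2·1·8 + 5·12·12 + 12·9·9 = 1778 ≡ 10.
  S = (10, 10, 10) ≠ 0, so r is not a codeword (an error is present).
Step 3: locate the error. For a single error e at position i, S_ℓ = v_i·e·α_i^ℓ, so α_err = S_1/S_0.
  S_0^{−1} = 10^{−1} = 4 (mod 13), so α_err = 10·4 = 40 ≡ 1 = α_3. Error position i = 3.
  Consistency check: S_2/S_1 = 10·4 = 40 ≡ 1 = α_err ✓ (single-error assumption holds).
Step 4: error magnitude e = S_0/v_3 = S_0·∏_{j≠3}(α_3 − α_j) = 10·7 = 70 ≡ 5 (mod 13).
Step 5: correct position 3: c_3 = r_3 − e = 8 − 5 ≡ 3 (mod 13). Hence c = [2, 6, 3, 12, 9].
  Check: interpolating c through the α_i gives m(x) = 11 + 5·x (degree < 2) with m(α_i) = c_i for every i, so c is indeed a codeword.
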